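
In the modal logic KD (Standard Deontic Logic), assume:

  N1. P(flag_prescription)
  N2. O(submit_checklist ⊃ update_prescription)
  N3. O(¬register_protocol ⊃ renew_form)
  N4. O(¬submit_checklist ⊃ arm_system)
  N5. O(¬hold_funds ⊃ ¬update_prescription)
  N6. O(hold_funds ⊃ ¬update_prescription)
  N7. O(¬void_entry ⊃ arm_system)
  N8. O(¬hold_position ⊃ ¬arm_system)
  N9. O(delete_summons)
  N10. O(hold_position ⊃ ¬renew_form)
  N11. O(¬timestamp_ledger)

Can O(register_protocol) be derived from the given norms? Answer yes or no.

By case analysis on ¬hold_funds: premise 5 gives O(¬hold_funds ⊃ ¬update_prescription) and premise 6 gives O(hold_funds ⊃ ¬update_prescription), so O(¬update_prescription) either way.
Premise 2, O(submit_checklist ⊃ update_prescription), contraposes to O(¬update_prescription ⊃ ¬submit_checklist); with O(¬update_prescription) we get O(¬submit_checklist).
Applying K to premise 4 (O(¬submit_checklist ⊃ arm_system)) and O(¬submit_checklist) yields O(arm_system).
Premise 8, O(¬hold_position ⊃ ¬arm_system), contraposes to O(arm_system ⊃ hold_position); with O(arm_system) we get O(hold_position).
With premise 10, O(hold_position ⊃ ¬renew_form), the K-axiom yields O(¬renew_form).
The contrapositive of premise 3 (O(¬register_protocol ⊃ renew_form)) is O(¬renew_form ⊃ register_protocol), and O(¬renew_form) is already established, so O(register_protocol).
Premises 1, 7, 9, 11 do not contribute to this derivation.
So O(register_protocol) follows.

Yes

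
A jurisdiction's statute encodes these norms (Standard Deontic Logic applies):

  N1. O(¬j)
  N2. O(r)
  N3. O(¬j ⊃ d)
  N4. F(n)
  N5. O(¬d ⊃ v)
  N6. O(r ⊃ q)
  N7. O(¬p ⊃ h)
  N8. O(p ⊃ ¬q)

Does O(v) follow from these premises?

Premise 5 is O(¬d ⊃ v), but O(¬d) is not derivable from the premises, so it does not yield O(v).
No other premise forces O(v). An ideal world satisfying every premise can still have v false, so O(v) is not derivable.

No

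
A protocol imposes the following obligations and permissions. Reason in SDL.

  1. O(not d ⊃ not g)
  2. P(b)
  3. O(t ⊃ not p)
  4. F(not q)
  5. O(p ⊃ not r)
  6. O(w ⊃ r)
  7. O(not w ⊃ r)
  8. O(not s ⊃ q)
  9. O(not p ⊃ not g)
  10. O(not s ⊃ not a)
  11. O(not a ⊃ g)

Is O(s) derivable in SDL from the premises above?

Yes

By case analysis on w: premise 6 gives O(w ⊃ r) and premise 7 gives O(not w ⊃ r), so O(r) either way.
Premise 5, O(p ⊃ not r), contraposes to O(r ⊃ not p); with O(r) we get O(not p).
With premise 9, O(not p ⊃ not g), the K-axiom yields O(not g).
The contrapositive of premise 11 (O(not a ⊃ g)) is O(not g ⊃ a), and O(not g) is already established, so O(a).
The contrapositive of premise 10 (O(not s ⊃ not a)) is O(a ⊃ s), and O(a) is already established, so O(s).
Premises 1, 2, 3, 4, 8 do not contribute to this derivation.
So O(s) follows.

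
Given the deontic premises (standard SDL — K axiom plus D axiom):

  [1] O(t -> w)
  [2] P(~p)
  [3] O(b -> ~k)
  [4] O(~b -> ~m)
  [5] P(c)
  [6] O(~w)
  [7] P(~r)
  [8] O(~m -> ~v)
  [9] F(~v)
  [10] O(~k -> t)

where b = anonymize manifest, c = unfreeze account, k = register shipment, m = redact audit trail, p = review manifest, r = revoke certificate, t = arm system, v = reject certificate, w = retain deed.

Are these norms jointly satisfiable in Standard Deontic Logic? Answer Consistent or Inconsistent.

Inconsistent

Premise 6 states O(~w) outright.
Premise 1 is O(t -> w); contrapositively O(~w -> ~t). Since O(~w) holds, K gives O(~t).
Premise 10 is O(~k -> t); contrapositively O(~t -> k). Since O(~t) holds, K gives O(k).
The contrapositive of premise 3 (O(b -> ~k)) is O(k -> ~b), and O(k) is already established, so O(~b).
Applying K to premise 4 (O(~b -> ~m)) and O(~b) yields O(~m).
From O(~m) and premise 8, O(~m -> ~v), we obtain O(~v).
However, F(~v) at premise 9 amounts to O(v).
We now have both O(~v) and O(v) — v is simultaneously obligatory and forbidden, violating the D-axiom.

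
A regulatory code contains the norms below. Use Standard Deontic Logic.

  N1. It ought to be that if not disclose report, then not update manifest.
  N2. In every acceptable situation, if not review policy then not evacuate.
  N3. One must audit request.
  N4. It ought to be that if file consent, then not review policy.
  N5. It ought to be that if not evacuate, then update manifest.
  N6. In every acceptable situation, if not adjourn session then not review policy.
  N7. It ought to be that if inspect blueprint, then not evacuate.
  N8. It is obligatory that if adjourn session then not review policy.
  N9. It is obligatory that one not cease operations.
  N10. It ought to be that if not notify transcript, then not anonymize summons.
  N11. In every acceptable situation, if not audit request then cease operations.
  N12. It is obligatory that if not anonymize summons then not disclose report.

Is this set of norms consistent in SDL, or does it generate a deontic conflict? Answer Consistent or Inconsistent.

Consistent

Premise 11 is O(¬audit_request → cease_operations), but O(¬audit_request) is not derivable from the premises, so it does not yield O(cease_operations).
So O(cease_operations) is not derivable, and the apparent clash with O(¬cease_operations) does not arise.
A world satisfying every obligation exists (e.g. adjourn_session=false, anonymize_summons=true, audit_request=true, cease_operations=false, disclose_report=true, evacuate=false, file_consent=false, inspect_blueprint=false, notify_transcript=true, review_policy=false, update_manifest=true); no atom is both obligatory and forbidden, so the set is consistent.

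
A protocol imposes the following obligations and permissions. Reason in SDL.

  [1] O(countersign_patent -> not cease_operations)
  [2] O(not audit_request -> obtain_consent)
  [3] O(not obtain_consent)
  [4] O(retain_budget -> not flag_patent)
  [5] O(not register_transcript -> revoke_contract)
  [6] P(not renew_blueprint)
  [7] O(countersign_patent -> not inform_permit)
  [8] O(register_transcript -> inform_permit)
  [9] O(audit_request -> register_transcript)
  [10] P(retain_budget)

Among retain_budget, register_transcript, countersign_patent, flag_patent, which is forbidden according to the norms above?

From premise 3 we have O(not obtain_consent).
Premise 2 is O(not audit_request -> obtain_consent); contrapositively O(not obtain_consent -> audit_request). Since O(not obtain_consent) holds, K gives O(audit_request).
With premise 9, O(audit_request -> register_transcript), the K-axiom yields O(register_transcript).
Applying K to premise 8 (O(register_transcript -> inform_permit)) and O(register_transcript) yields O(inform_permit).
Premise 7, O(countersign_patent -> not inform_permit), contraposes to O(inform_permit -> not countersign_patent); with O(inform_permit) we get O(not countersign_patent).
So O(not countersign_patent) holds, i.e. countersign_patent is forbidden. None of the other listed options is forbidden under the premises.

countersign_patent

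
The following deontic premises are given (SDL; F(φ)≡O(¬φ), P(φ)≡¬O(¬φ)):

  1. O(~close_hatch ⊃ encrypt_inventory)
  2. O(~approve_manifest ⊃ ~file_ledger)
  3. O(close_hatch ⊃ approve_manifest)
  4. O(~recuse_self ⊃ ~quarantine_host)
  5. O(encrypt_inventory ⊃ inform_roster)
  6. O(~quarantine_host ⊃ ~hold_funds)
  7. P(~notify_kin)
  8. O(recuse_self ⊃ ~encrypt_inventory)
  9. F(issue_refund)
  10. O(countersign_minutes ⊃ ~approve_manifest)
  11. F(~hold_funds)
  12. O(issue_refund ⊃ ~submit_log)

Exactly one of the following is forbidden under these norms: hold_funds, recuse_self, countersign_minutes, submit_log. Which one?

Premise 11 is F(~hold_funds), i.e. O(hold_funds).
Premise 6 is O(~quarantine_host ⊃ ~hold_funds); contrapositively O(hold_funds ⊃ quarantine_host). Since O(hold_funds) holds, K gives O(quarantine_host).
Premise 4, O(~recuse_self ⊃ ~quarantine_host), contraposes to O(quarantine_host ⊃ recuse_self); with O(quarantine_host) we get O(recuse_self).
Premise 8 is O(recuse_self ⊃ ~encrypt_inventory); since O(recuse_self), deontic closure gives O(~encrypt_inventory).
The contrapositive of premise 1 (O(~close_hatch ⊃ encrypt_inventory)) is O(~encrypt_inventory ⊃ close_hatch), and O(~encrypt_inventory) is already established, so O(close_hatch).
With premise 3, O(close_hatch ⊃ approve_manifest), the K-axiom yields O(approve_manifest).
The contrapositive of premise 10 (O(countersign_minutes ⊃ ~approve_manifest)) is O(approve_manifest ⊃ ~countersign_minutes), and O(approve_manifest) is already established, so O(~countersign_minutes).
So O(~countersign_minutes) holds, i.e. countersign_minutes is forbidden. None of the other listed options is forbidden under the premises.

countersign_minutes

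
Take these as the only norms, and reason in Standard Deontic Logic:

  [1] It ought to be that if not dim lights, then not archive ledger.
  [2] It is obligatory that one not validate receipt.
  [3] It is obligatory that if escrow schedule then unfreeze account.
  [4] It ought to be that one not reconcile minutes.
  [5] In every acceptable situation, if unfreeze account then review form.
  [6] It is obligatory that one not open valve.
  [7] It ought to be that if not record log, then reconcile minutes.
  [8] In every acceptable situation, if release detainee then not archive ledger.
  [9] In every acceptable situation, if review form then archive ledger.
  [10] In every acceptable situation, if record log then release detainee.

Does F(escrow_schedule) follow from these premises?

From premise 4 we have O(¬reconcile_minutes).
The contrapositive of premise 7 (O(¬record_log → reconcile_minutes)) is O(¬reconcile_minutes → record_log), and O(¬reconcile_minutes) is already established, so O(record_log).
With premise 10, O(record_log → release_detainee), the K-axiom yields O(release_detainee).
From O(release_detainee) and premise 8, O(release_detainee → ¬archive_ledger), we obtain O(¬archive_ledger).
Premise 9 is O(review_form → archive_ledger); contrapositively O(¬archive_ledger → ¬review_form). Since O(¬archive_ledger) holds, K gives O(¬review_form).
The contrapositive of premise 5 (O(unfreeze_account → review_form)) is O(¬review_form → ¬unfreeze_account), and O(¬review_form) is already established, so O(¬unfreeze_account).
Premise 3 is O(escrow_schedule → unfreeze_account); contrapositively O(¬unfreeze_account → ¬escrow_schedule). Since O(¬unfreeze_account) holds, K gives O(¬escrow_schedule).
Premises 1, 2, 6 do not contribute to this derivation.
So O(¬escrow_schedule) holds, i.e. F(escrow_schedule). The claim follows.

Yes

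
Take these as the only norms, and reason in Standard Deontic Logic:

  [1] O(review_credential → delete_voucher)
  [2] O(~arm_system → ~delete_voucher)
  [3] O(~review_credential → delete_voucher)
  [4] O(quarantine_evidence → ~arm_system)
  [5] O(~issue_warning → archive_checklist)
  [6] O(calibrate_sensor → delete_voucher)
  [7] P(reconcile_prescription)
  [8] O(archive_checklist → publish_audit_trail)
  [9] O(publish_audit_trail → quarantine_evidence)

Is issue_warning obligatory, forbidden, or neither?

By case analysis on review_credential: premise 1 gives O(review_credential → delete_voucher) and premise 3 gives O(~review_credential → delete_voucher), so O(delete_voucher) either way.
Premise 2, O(~arm_system → ~delete_voucher), contraposes to O(delete_voucher → arm_system); with O(delete_voucher) we get O(arm_system).
Premise 4, O(quarantine_evidence → ~arm_system), contraposes to O(arm_system → ~quarantine_evidence); with O(arm_system) we get O(~quarantine_evidence).
The contrapositive of premise 9 (O(publish_audit_trail → quarantine_evidence)) is O(~quarantine_evidence → ~publish_audit_trail), and O(~quarantine_evidence) is already established, so O(~publish_audit_trail).
Premise 8, O(archive_checklist → publish_audit_trail), contraposes to O(~publish_audit_trail → ~archive_checklist); with O(~publish_audit_trail) we get O(~archive_checklist).
The contrapositive of premise 5 (O(~issue_warning → archive_checklist)) is O(~archive_checklist → issue_warning), and O(~archive_checklist) is already established, so O(issue_warning).
Premises 6, 7 do not contribute to this derivation.
Hence issue_warning is obligatory.

Obligatory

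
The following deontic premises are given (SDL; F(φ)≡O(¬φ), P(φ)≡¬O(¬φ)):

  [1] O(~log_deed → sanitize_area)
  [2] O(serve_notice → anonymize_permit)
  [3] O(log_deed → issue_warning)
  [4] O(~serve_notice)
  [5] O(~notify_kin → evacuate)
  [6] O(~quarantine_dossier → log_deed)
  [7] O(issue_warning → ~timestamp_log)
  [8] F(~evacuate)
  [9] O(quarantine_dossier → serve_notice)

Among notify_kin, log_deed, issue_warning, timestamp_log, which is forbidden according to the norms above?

timestamp_log

Premise 4 states O(~serve_notice) outright.
Premise 9 is O(quarantine_dossier → serve_notice); contrapositively O(~serve_notice → ~quarantine_dossier). Since O(~serve_notice) holds, K gives O(~quarantine_dossier).
From O(~quarantine_dossier) and premise 6, O(~quarantine_dossier → log_deed), we obtain O(log_deed).
From O(log_deed) and premise 3, O(log_deed → issue_warning), we obtain O(issue_warning).
Premise 7 is O(issue_warning → ~timestamp_log); since O(issue_warning), deontic closure gives O(~timestamp_log).
So O(~timestamp_log) holds, i.e. timestamp_log is forbidden. None of the other listed options is forbidden under the premises.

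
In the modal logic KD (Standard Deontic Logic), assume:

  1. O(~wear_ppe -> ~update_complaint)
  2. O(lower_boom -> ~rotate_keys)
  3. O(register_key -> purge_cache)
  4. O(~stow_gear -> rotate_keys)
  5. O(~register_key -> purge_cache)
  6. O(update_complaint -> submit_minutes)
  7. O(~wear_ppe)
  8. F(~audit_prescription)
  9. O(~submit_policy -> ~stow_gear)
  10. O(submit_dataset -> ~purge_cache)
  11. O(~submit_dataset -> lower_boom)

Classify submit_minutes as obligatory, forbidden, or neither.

Neither

Premise 6 is O(update_complaint -> submit_minutes), but O(update_complaint) is not derivable from the premises, so it does not yield O(submit_minutes).
No premise or chain of K-axiom applications forces O(submit_minutes), and none forces O(~submit_minutes). So submit_minutes is neither obligatory nor forbidden under these norms.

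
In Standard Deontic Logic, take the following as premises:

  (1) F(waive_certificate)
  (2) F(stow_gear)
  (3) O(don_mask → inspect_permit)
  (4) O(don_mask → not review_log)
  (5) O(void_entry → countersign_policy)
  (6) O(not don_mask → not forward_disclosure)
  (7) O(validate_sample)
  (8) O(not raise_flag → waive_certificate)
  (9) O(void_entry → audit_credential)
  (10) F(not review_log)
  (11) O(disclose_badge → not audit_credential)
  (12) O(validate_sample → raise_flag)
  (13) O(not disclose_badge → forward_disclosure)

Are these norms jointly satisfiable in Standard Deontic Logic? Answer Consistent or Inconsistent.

Premise 8 is O(not raise_flag → waive_certificate), but O(not raise_flag) is not derivable from the premises, so it does not yield O(waive_certificate).
So O(waive_certificate) is not derivable, and the apparent clash with O(not waive_certificate) does not arise.
A world satisfying every obligation exists (e.g. audit_credential=false, countersign_policy=false, disclose_badge=true, don_mask=false, forward_disclosure=false, inspect_permit=false, raise_flag=true, review_log=true, stow_gear=false, validate_sample=true, void_entry=false, waive_certificate=false); no atom is both obligatory and forbidden, so the set is consistent.

Consistent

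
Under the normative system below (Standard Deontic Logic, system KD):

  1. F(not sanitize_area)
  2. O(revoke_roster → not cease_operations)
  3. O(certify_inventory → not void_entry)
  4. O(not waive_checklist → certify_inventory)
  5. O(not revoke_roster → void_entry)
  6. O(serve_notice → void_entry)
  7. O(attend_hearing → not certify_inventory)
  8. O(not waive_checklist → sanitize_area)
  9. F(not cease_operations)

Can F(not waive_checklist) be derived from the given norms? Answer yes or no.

Yes

Premise 9, F(not cease_operations), is equivalent to O(cease_operations).
Premise 2 is O(revoke_roster → not cease_operations); contrapositively O(cease_operations → not revoke_roster). Since O(cease_operations) holds, K gives O(not revoke_roster).
With premise 5, O(not revoke_roster → void_entry), the K-axiom yields O(void_entry).
Premise 3, O(certify_inventory → not void_entry), contraposes to O(void_entry → not certify_inventory); with O(void_entry) we get O(not certify_inventory).
The contrapositive of premise 4 (O(not waive_checklist → certify_inventory)) is O(not certify_inventory → waive_checklist), and O(not certify_inventory) is already established, so O(waive_checklist).
Premises 1, 6, 7, 8 do not contribute to this derivation.
So O(waive_checklist) holds, i.e. F(not waive_checklist). The claim follows.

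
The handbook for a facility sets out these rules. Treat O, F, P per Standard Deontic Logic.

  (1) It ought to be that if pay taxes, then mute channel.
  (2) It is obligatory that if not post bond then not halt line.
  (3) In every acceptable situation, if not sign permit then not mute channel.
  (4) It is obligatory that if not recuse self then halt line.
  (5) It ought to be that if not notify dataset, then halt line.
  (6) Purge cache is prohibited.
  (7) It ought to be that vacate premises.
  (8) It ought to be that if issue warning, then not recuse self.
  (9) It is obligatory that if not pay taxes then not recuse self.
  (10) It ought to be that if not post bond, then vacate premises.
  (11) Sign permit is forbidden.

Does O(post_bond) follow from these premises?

Premise 11, F(sign_permit), is equivalent to O(¬sign_permit).
Applying K to premise 3 (O(¬sign_permit → ¬mute_channel)) and O(¬sign_permit) yields O(¬mute_channel).
Premise 1 is O(pay_taxes → mute_channel); contrapositively O(¬mute_channel → ¬pay_taxes). Since O(¬mute_channel) holds, K gives O(¬pay_taxes).
Applying K to premise 9 (O(¬pay_taxes → ¬recuse_self)) and O(¬pay_taxes) yields O(¬recuse_self).
From O(¬recuse_self) and premise 4, O(¬recuse_self → halt_line), we obtain O(halt_line).
The contrapositive of premise 2 (O(¬post_bond → ¬halt_line)) is O(halt_line → post_bond), and O(halt_line) is already established, so O(post_bond).
Premises 5, 6, 7, 8, 10 do not contribute to this derivation.
So O(post_bond) follows.

Yes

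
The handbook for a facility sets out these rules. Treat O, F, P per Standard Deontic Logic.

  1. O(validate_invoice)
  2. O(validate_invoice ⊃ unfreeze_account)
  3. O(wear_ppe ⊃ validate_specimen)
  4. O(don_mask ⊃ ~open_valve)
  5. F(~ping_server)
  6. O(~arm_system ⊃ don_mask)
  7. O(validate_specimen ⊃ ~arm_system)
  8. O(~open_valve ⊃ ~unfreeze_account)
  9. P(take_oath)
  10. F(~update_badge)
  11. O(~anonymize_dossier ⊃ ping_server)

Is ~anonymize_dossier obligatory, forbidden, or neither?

Neither

Premise 11 is O(~anonymize_dossier ⊃ ping_server); even if O(ping_server) held, inferring O(~anonymize_dossier) would be affirming the consequent — invalid.
No premise or chain of K-axiom applications forces O(~anonymize_dossier), and none forces O(anonymize_dossier). So ~anonymize_dossier is neither obligatory nor forbidden under these norms.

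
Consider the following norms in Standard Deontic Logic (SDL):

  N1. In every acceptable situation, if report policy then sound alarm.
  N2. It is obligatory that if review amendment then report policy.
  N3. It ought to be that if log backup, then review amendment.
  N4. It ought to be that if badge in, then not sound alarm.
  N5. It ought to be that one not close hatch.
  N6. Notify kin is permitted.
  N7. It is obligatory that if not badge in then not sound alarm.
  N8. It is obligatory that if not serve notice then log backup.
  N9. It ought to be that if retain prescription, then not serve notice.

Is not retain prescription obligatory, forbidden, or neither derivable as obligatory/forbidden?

Obligatory

Premises 4 and 7 are O(badge_in → ¬sound_alarm) and O(¬badge_in → ¬sound_alarm); every ideal world satisfies badge_in or ¬badge_in, so in either case ¬sound_alarm holds — hence O(¬sound_alarm).
Premise 1 is O(report_policy → sound_alarm); contrapositively O(¬sound_alarm → ¬report_policy). Since O(¬sound_alarm) holds, K gives O(¬report_policy).
The contrapositive of premise 2 (O(review_amendment → report_policy)) is O(¬report_policy → ¬review_amendment), and O(¬report_policy) is already established, so O(¬review_amendment).
Premise 3, O(log_backup → review_amendment), contraposes to O(¬review_amendment → ¬log_backup); with O(¬review_amendment) we get O(¬log_backup).
Premise 8, O(¬serve_notice → log_backup), contraposes to O(¬log_backup → serve_notice); with O(¬log_backup) we get O(serve_notice).
The contrapositive of premise 9 (O(retain_prescription → ¬serve_notice)) is O(serve_notice → ¬retain_prescription), and O(serve_notice) is already established, so O(¬retain_prescription).
Premises 5, 6 do not contribute to this derivation.
Hence ¬retain_prescription is obligatory.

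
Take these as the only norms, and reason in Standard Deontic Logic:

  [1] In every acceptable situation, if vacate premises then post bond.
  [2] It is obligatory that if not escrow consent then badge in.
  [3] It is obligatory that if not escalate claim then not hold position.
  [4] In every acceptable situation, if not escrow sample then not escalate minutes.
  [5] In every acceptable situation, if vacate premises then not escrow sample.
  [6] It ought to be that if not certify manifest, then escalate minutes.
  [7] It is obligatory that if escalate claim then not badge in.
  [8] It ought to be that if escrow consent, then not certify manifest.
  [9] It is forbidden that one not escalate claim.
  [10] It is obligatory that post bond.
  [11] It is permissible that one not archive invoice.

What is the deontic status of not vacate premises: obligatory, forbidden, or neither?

Obligatory

Premise 9 is F(¬escalate_claim), i.e. O(escalate_claim).
With premise 7, O(escalate_claim → ¬badge_in), the K-axiom yields O(¬badge_in).
Premise 2 is O(¬escrow_consent → badge_in); contrapositively O(¬badge_in → escrow_consent). Since O(¬badge_in) holds, K gives O(escrow_consent).
With premise 8, O(escrow_consent → ¬certify_manifest), the K-axiom yields O(¬certify_manifest).
Premise 6 is O(¬certify_manifest → escalate_minutes); since O(¬certify_manifest), deontic closure gives O(escalate_minutes).
The contrapositive of premise 4 (O(¬escrow_sample → ¬escalate_minutes)) is O(escalate_minutes → escrow_sample), and O(escalate_minutes) is already established, so O(escrow_sample).
Premise 5 is O(vacate_premises → ¬escrow_sample); contrapositively O(escrow_sample → ¬vacate_premises). Since O(escrow_sample) holds, K gives O(¬vacate_premises).
Premises 1, 3, 10, 11 do not contribute to this derivation.
Hence ¬vacate_premises is obligatory.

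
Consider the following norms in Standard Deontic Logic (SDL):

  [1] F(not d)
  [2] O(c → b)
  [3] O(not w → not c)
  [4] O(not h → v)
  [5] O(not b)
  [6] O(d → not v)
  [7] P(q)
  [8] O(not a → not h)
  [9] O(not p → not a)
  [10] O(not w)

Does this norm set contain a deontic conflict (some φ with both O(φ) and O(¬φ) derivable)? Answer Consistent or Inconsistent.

Consistent

Premise 2 is O(c → b), but O(c) is not derivable from the premises, so it does not yield O(b).
So O(b) is not derivable, and the apparent clash with O(not b) does not arise.
A world satisfying every obligation exists (e.g. a=true, b=false, c=false, d=true, h=true, p=true, q=false, v=false, w=false); no atom is both obligatory and forbidden, so the set is consistent.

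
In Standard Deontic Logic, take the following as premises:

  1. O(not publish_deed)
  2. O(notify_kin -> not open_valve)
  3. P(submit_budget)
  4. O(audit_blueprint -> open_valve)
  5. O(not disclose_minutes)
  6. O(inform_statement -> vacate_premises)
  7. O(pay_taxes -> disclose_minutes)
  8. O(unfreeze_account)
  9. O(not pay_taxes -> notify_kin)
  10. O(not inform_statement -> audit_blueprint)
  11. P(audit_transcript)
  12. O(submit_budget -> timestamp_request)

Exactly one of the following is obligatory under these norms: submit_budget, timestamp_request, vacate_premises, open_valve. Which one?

Premise 5 states O(not disclose_minutes) outright.
The contrapositive of premise 7 (O(pay_taxes -> disclose_minutes)) is O(not disclose_minutes -> not pay_taxes), and O(not disclose_minutes) is already established, so O(not pay_taxes).
Applying K to premise 9 (O(not pay_taxes -> notify_kin)) and O(not pay_taxes) yields O(notify_kin).
Premise 2 is O(notify_kin -> not open_valve); since O(notify_kin), deontic closure gives O(not open_valve).
Premise 4 is O(audit_blueprint -> open_valve); contrapositively O(not open_valve -> not audit_blueprint). Since O(not open_valve) holds, K gives O(not audit_blueprint).
The contrapositive of premise 10 (O(not inform_statement -> audit_blueprint)) is O(not audit_blueprint -> inform_statement), and O(not audit_blueprint) is already established, so O(inform_statement).
From O(inform_statement) and premise 6, O(inform_statement -> vacate_premises), we obtain O(vacate_premises).
So O(vacate_premises) holds — vacate_premises is obligatory. None of the other listed options is made obligatory by any chain of premises.

vacate_premises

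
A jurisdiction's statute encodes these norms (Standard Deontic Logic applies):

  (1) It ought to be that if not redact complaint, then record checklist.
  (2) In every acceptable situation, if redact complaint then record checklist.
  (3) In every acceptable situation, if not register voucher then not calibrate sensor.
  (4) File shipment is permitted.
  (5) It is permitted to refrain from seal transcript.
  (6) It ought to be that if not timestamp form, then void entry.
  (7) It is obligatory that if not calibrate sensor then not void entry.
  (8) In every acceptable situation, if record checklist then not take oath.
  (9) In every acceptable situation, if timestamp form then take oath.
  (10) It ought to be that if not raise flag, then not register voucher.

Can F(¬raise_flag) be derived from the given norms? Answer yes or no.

By case analysis on redact_complaint: premise 2 gives O(redact_complaint → record_checklist) and premise 1 gives O(¬redact_complaint → record_checklist), so O(record_checklist) either way.
From O(record_checklist) and premise 8, O(record_checklist → ¬take_oath), we obtain O(¬take_oath).
Premise 9 is O(timestamp_form → take_oath); contrapositively O(¬take_oath → ¬timestamp_form). Since O(¬take_oath) holds, K gives O(¬timestamp_form).
With premise 6, O(¬timestamp_form → void_entry), the K-axiom yields O(void_entry).
The contrapositive of premise 7 (O(¬calibrate_sensor → ¬void_entry)) is O(void_entry → calibrate_sensor), and O(void_entry) is already established, so O(calibrate_sensor).
Premise 3 is O(¬register_voucher → ¬calibrate_sensor); contrapositively O(calibrate_sensor → register_voucher). Since O(calibrate_sensor) holds, K gives O(register_voucher).
Premise 10, O(¬raise_flag → ¬register_voucher), contraposes to O(register_voucher → raise_flag); with O(register_voucher) we get O(raise_flag).
Premises 4, 5 do not contribute to this derivation.
So O(raise_flag) holds, i.e. F(¬raise_flag). The claim follows.

Yes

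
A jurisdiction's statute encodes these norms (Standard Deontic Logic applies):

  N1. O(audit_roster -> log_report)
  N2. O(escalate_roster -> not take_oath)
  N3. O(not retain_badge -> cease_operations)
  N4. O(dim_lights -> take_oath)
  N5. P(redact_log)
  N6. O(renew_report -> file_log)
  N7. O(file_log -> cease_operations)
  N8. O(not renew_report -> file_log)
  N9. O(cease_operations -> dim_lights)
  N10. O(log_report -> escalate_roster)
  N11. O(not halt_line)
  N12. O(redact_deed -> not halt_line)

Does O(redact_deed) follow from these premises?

Premise 12 is O(redact_deed -> not halt_line); even if O(not halt_line) held, inferring O(redact_deed) would be affirming the consequent — invalid.
No other premise forces O(redact_deed). An ideal world satisfying every premise can still have redact_deed false, so O(redact_deed) is not derivable.

No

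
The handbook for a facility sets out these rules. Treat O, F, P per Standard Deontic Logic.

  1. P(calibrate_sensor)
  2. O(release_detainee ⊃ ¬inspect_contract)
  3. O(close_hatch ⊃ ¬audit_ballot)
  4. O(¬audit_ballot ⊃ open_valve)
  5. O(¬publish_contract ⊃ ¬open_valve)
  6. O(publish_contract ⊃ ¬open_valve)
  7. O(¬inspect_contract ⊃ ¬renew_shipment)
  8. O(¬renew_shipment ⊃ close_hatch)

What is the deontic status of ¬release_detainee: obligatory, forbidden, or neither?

Premises 6 and 5 are O(publish_contract ⊃ ¬open_valve) and O(¬publish_contract ⊃ ¬open_valve); every ideal world satisfies publish_contract or ¬publish_contract, so in either case ¬open_valve holds — hence O(¬open_valve).
Premise 4 is O(¬audit_ballot ⊃ open_valve); contrapositively O(¬open_valve ⊃ audit_ballot). Since O(¬open_valve) holds, K gives O(audit_ballot).
The contrapositive of premise 3 (O(close_hatch ⊃ ¬audit_ballot)) is O(audit_ballot ⊃ ¬close_hatch), and O(audit_ballot) is already established, so O(¬close_hatch).
Premise 8 is O(¬renew_shipment ⊃ close_hatch); contrapositively O(¬close_hatch ⊃ renew_shipment). Since O(¬close_hatch) holds, K gives O(renew_shipment).
Premise 7 is O(¬inspect_contract ⊃ ¬renew_shipment); contrapositively O(renew_shipment ⊃ inspect_contract). Since O(renew_shipment) holds, K gives O(inspect_contract).
The contrapositive of premise 2 (O(release_detainee ⊃ ¬inspect_contract)) is O(inspect_contract ⊃ ¬release_detainee), and O(inspect_contract) is already established, so O(¬release_detainee).
Premise 1 does not contribute to this derivation.
Hence ¬release_detainee is obligatory.

Obligatory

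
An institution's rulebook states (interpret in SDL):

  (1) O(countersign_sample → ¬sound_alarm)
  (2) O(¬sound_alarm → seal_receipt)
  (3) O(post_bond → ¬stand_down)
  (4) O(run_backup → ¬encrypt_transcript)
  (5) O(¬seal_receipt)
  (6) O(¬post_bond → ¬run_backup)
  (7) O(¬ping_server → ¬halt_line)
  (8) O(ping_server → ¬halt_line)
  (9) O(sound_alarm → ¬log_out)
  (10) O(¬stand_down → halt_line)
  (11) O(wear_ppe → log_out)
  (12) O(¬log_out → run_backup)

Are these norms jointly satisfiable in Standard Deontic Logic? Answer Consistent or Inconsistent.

Inconsistent

By case analysis on ¬ping_server: premise 7 gives O(¬ping_server → ¬halt_line) and premise 8 gives O(ping_server → ¬halt_line), so O(¬halt_line) either way.
Premise 10, O(¬stand_down → halt_line), contraposes to O(¬halt_line → stand_down); with O(¬halt_line) we get O(stand_down).
The contrapositive of premise 3 (O(post_bond → ¬stand_down)) is O(stand_down → ¬post_bond), and O(stand_down) is already established, so O(¬post_bond).
From O(¬post_bond) and premise 6, O(¬post_bond → ¬run_backup), we obtain O(¬run_backup).
The contrapositive of premise 12 (O(¬log_out → run_backup)) is O(¬run_backup → log_out), and O(¬run_backup) is already established, so O(log_out).
The contrapositive of premise 9 (O(sound_alarm → ¬log_out)) is O(log_out → ¬sound_alarm), and O(log_out) is already established, so O(¬sound_alarm).
With premise 2, O(¬sound_alarm → seal_receipt), the K-axiom yields O(seal_receipt).
Yet premise 5 states O(¬seal_receipt).
We now have both O(seal_receipt) and O(¬seal_receipt) — seal_receipt is simultaneously obligatory and forbidden, violating the D-axiom.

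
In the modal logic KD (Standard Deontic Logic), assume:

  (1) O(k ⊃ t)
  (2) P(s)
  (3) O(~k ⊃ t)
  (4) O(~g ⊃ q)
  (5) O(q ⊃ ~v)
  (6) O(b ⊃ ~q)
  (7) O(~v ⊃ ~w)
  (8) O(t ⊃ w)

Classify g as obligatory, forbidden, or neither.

Obligatory

Premises 3 and 1 cover both cases: O(~k ⊃ t) and O(k ⊃ t). Since ~k ∨ k is a tautology, O(t) follows.
Applying K to premise 8 (O(t ⊃ w)) and O(t) yields O(w).
Premise 7, O(~v ⊃ ~w), contraposes to O(w ⊃ v); with O(w) we get O(v).
The contrapositive of premise 5 (O(q ⊃ ~v)) is O(v ⊃ ~q), and O(v) is already established, so O(~q).
The contrapositive of premise 4 (O(~g ⊃ q)) is O(~q ⊃ g), and O(~q) is already established, so O(g).
Premises 2, 6 do not contribute to this derivation.
Hence g is obligatory.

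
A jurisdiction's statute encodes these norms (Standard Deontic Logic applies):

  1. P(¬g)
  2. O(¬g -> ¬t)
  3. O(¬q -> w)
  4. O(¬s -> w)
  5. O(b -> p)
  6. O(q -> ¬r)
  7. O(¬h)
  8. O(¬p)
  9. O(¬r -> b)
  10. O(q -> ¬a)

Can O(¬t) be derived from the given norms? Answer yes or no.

Premise 2 is O(¬g -> ¬t), but O(¬g) is not derivable from the premises (the permission P(¬g) asserts only ¬O(g), not O(¬g)), so it does not yield O(¬t).
No other premise forces O(¬t). An ideal world satisfying every premise can still have ¬t false, so O(¬t) is not derivable.

No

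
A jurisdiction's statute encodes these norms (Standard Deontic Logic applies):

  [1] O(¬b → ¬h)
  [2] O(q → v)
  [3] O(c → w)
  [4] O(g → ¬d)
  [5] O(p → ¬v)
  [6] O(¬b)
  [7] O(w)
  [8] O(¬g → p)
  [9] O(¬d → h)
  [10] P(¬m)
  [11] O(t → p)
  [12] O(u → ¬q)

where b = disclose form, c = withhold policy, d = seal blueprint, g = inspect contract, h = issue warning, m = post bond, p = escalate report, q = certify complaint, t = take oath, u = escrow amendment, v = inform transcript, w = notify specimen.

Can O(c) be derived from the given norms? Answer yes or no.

Premise 3 is O(c → w); even if O(w) held, inferring O(c) would be affirming the consequent — invalid.
No other premise forces O(c). An ideal world satisfying every premise can still have c false, so O(c) is not derivable.

No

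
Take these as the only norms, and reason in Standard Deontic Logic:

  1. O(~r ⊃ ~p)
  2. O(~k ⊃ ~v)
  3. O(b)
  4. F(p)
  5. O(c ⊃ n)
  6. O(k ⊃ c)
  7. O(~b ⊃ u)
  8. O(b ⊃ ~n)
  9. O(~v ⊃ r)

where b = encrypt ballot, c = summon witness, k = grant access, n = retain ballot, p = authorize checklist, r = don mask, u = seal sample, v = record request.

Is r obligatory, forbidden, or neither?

Premise 3 gives O(b).
From O(b) and premise 8, O(b ⊃ ~n), we obtain O(~n).
Premise 5, O(c ⊃ n), contraposes to O(~n ⊃ ~c); with O(~n) we get O(~c).
Premise 6, O(k ⊃ c), contraposes to O(~c ⊃ ~k); with O(~c) we get O(~k).
From O(~k) and premise 2, O(~k ⊃ ~v), we obtain O(~v).
Applying K to premise 9 (O(~v ⊃ r)) and O(~v) yields O(r).
Premises 1, 4, 7 do not contribute to this derivation.
Hence r is obligatory.

Obligatory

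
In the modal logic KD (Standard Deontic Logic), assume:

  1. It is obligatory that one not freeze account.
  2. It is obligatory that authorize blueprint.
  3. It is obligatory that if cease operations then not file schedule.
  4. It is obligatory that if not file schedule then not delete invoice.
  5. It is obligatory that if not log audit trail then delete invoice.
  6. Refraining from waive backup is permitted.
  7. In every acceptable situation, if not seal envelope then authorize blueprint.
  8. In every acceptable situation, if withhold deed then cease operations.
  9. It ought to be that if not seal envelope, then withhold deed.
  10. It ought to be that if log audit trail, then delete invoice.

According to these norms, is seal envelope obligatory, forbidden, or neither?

By case analysis on log_audit_trail: premise 10 gives O(log_audit_trail → delete_invoice) and premise 5 gives O(¬log_audit_trail → delete_invoice), so O(delete_invoice) either way.
Premise 4, O(¬file_schedule → ¬delete_invoice), contraposes to O(delete_invoice → file_schedule); with O(delete_invoice) we get O(file_schedule).
Premise 3 is O(cease_operations → ¬file_schedule); contrapositively O(file_schedule → ¬cease_operations). Since O(file_schedule) holds, K gives O(¬cease_operations).
Premise 8, O(withhold_deed → cease_operations), contraposes to O(¬cease_operations → ¬withhold_deed); with O(¬cease_operations) we get O(¬withhold_deed).
Premise 9, O(¬seal_envelope → withhold_deed), contraposes to O(¬withhold_deed → seal_envelope); with O(¬withhold_deed) we get O(seal_envelope).
Premises 1, 2, 6, 7 do not contribute to this derivation.
Hence seal_envelope is obligatory.

Obligatory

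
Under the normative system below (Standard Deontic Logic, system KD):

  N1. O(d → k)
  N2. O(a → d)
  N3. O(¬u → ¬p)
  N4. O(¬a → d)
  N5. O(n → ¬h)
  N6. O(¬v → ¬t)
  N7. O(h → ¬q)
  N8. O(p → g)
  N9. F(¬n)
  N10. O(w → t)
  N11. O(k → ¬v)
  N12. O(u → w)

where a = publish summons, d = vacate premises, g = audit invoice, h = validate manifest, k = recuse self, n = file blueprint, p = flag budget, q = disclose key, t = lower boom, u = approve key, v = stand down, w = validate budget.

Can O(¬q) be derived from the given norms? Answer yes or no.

Premise 7 is O(h → ¬q), but O(h) is not derivable from the premises, so it does not yield O(¬q).
No other premise forces O(¬q). An ideal world satisfying every premise can still have ¬q false, so O(¬q) is not derivable.

No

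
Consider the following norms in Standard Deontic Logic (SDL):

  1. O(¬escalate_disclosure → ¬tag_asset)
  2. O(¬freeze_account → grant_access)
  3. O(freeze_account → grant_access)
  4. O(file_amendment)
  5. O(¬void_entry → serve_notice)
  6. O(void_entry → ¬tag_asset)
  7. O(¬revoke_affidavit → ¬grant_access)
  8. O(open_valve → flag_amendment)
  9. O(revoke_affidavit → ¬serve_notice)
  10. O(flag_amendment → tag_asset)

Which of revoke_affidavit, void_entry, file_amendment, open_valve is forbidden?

open_valve

Premises 2 and 3 are O(¬freeze_account → grant_access) and O(freeze_account → grant_access); every ideal world satisfies ¬freeze_account or freeze_account, so in either case grant_access holds — hence O(grant_access).
The contrapositive of premise 7 (O(¬revoke_affidavit → ¬grant_access)) is O(grant_access → revoke_affidavit), and O(grant_access) is already established, so O(revoke_affidavit).
Applying K to premise 9 (O(revoke_affidavit → ¬serve_notice)) and O(revoke_affidavit) yields O(¬serve_notice).
The contrapositive of premise 5 (O(¬void_entry → serve_notice)) is O(¬serve_notice → void_entry), and O(¬serve_notice) is already established, so O(void_entry).
Applying K to premise 6 (O(void_entry → ¬tag_asset)) and O(void_entry) yields O(¬tag_asset).
Premise 10 is O(flag_amendment → tag_asset); contrapositively O(¬tag_asset → ¬flag_amendment). Since O(¬tag_asset) holds, K gives O(¬flag_amendment).
Premise 8 is O(open_valve → flag_amendment); contrapositively O(¬flag_amendment → ¬open_valve). Since O(¬flag_amendment) holds, K gives O(¬open_valve).
So O(¬open_valve) holds, i.e. open_valve is forbidden. None of the other listed options is forbidden under the premises.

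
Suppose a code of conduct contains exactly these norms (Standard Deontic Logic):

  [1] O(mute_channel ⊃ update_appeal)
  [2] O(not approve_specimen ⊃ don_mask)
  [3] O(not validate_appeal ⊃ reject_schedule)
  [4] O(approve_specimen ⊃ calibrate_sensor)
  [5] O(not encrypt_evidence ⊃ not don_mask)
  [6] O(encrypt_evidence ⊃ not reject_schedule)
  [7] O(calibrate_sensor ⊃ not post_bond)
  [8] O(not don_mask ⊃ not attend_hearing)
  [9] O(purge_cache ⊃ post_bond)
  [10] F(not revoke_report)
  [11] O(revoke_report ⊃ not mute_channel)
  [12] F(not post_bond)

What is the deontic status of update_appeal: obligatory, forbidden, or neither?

Neither

Premise 1 is O(mute_channel ⊃ update_appeal), but O(mute_channel) is not derivable from the premises, so it does not yield O(update_appeal).
No premise or chain of K-axiom applications forces O(update_appeal), and none forces O(not update_appeal). So update_appeal is neither obligatory nor forbidden under these norms.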